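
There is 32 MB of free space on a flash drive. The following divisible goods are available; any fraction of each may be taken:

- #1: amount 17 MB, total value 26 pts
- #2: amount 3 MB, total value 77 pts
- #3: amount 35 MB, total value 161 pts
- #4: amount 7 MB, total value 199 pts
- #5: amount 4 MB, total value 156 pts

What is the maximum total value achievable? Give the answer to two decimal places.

Take in order of value per unit:
- #5 (156/4 per unit): all 4 → value 156, running total 156.00
- #4 (199/7 per unit): all 7 → value 199, running total 355.00
- #2 (77/3 per unit): all 3 → value 77, running total 432.00
- #3 (161/35 per unit): 18 of 35 → value 18×161/35 = 82.8000, running total 514.80
Total 514.80.

514.80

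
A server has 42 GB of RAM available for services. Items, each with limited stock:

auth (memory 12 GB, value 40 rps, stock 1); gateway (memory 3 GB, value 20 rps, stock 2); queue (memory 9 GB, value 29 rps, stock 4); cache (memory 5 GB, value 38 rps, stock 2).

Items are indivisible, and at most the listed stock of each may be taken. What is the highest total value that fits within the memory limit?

185 rps

Top feasible selections:
- 1×auth + 2×gateway + 1×queue + 2×cache: memory 37, value 185
- 1×gateway + 3×queue + 2×cache: memory 40, value 183
- 1×auth + 2×gateway + 2×queue + 1×cache: memory 41, value 176
- 2×gateway + 2×queue + 2×cache: memory 34, value 174
Best: 185 rps.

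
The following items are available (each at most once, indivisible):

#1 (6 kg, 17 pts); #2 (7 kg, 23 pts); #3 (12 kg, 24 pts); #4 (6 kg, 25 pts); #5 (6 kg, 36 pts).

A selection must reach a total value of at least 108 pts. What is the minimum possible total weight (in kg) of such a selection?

Subsets with value ≥ 108, sorted by total weight:
- #2+#3+#4+#5: weight 31, value 108
- #1+#2+#3+#4+#5: weight 37, value 125
Minimum weight: 31 kg.

31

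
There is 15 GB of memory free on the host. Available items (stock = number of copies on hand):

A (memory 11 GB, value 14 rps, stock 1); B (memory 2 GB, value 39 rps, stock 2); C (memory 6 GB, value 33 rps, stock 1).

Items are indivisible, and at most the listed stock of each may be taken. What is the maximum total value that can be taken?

Top feasible selections:
- 2×B + 1×C: memory 10, value 111
- 1×A + 2×B: memory 15, value 92
- 2×B: memory 4, value 78
Best: 111 rps.

111 rps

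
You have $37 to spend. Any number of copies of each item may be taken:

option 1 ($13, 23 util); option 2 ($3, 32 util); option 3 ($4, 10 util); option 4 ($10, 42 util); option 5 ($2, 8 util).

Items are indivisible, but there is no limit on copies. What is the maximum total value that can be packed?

Best value-per-unit is option 2 at 32/3, and filling with it alone uses cost 12×3=36. No mix of the others beats 12×32 = 384.

384 util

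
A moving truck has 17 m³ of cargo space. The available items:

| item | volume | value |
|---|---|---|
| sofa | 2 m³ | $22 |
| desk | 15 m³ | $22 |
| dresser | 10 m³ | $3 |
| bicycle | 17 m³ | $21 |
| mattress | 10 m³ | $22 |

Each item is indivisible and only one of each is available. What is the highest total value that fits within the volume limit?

This is a 0/1 knapsack; check combinations near the capacity.
- sofa+mattress: volume 2+10=12, value 22+22=44
- sofa+desk: volume 2+15=17, value 22+22=44
- sofa+dresser: volume 2+10=12, value 22+3=25
- sofa: volume 2, value 22
- mattress: volume 10, value 22
Best: $44.

$44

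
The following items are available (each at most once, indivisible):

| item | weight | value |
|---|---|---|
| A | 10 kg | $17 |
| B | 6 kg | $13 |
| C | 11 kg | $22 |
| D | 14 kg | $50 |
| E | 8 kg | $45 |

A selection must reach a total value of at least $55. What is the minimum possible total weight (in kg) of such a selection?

14

Subsets with value ≥ 55, sorted by total weight:
- B+E: weight 14, value 58
- A+E: weight 18, value 62
Minimum weight: 14 kg.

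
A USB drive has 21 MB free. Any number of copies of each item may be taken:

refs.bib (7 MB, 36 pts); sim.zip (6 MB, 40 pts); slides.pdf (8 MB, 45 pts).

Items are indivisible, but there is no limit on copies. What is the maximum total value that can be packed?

125 pts

Best value-per-unit is sim.zip at 40/6; filling with it alone gives 3×40 = 120.
Optimal mix: 2×sim.zip + 1×slides.pdf → size 20, value 125.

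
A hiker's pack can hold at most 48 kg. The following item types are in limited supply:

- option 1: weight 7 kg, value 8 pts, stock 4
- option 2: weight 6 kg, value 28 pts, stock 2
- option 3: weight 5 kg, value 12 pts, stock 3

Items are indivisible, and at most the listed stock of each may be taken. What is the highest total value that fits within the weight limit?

Top feasible selections:
- 3×option 1 + 2×option 2 + 3×option 3: weight 48, value 116
- 2×option 1 + 2×option 2 + 3×option 3: weight 41, value 108
- 3×option 1 + 2×option 2 + 2×option 3: weight 43, value 104
- 1×option 1 + 2×option 2 + 3×option 3: weight 34, value 100
Best: 116 pts.

116 pts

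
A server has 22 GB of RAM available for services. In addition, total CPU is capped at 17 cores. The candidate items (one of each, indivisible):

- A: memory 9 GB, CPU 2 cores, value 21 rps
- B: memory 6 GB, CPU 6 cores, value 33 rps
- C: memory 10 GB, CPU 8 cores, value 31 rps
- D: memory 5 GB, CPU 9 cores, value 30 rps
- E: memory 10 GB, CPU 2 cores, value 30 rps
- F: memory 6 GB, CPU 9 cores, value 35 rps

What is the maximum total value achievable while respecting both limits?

98 rps

Feasible sets respecting both limits:
- B+E+F: memory 22, CPU 17, value 98
- B+D+E: memory 21, CPU 17, value 93
- A+B+F: memory 21, CPU 17, value 89
- A+B+D: memory 20, CPU 17, value 84
Best: 98 rps.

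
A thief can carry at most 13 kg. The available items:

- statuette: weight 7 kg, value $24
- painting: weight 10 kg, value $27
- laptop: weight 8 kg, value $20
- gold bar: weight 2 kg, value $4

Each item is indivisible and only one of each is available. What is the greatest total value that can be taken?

Check high-value combinations within 13 kg:
- painting+gold bar: weight 10+2=12, value 27+4=31
- statuette+gold bar: weight 7+2=9, value 24+4=28
- painting: weight 10, value 27
- statuette: weight 7, value 24
Best: $31.

$31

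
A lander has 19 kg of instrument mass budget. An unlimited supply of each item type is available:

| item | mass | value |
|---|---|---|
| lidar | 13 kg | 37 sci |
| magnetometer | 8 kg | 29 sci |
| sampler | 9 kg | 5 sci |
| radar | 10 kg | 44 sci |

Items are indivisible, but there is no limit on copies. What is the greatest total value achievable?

73 sci

Best value-per-unit is radar at 44/10; filling with it alone gives 1×44 = 44.
Optimal mix: 1×magnetometer + 1×radar → mass 18, value 73.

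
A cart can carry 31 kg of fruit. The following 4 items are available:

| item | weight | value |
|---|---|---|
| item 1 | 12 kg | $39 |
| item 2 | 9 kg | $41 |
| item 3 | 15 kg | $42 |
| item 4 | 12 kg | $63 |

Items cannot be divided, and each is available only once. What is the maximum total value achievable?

Check high-value combinations within 31 kg:
- item 3+item 4: weight 15+12=27, value 42+63=105
- item 2+item 4: weight 9+12=21, value 41+63=104
- item 1+item 4: weight 12+12=24, value 39+63=102
- item 2+item 3: weight 9+15=24, value 41+42=83
- item 1+item 3: weight 12+15=27, value 39+42=81
Best: $105.

$105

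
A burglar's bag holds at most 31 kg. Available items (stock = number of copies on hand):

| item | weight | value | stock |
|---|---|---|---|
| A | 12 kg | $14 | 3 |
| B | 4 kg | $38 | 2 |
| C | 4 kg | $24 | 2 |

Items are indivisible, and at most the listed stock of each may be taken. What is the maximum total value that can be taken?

$138

Best selections within weight 31 and stock limits:
- 1×A + 2×B + 2×C: weight 28, value 138
- 2×B + 2×C: weight 16, value 124
- 1×A + 2×B + 1×C: weight 24, value 114
- 2×B + 1×C: weight 12, value 100
Best: $138.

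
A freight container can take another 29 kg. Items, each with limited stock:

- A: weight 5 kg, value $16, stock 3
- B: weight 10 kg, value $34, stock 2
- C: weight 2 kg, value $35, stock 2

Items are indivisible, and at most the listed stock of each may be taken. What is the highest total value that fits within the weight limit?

Best selections within weight 29 and stock limits:
- 1×A + 2×B + 2×C: weight 29, value 154
- 3×A + 1×B + 2×C: weight 29, value 152
Best: $154.

$154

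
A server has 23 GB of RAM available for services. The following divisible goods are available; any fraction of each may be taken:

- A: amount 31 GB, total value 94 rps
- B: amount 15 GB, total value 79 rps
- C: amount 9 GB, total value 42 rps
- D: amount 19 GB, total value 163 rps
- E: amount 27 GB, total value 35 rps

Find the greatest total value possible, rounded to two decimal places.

Take in order of value per unit:
- D (163/19 per unit): all 19 → value 163, running total 163.00
- B (79/15 per unit): 4 of 15 → value 4×79/15 = 21.0667, running total 184.07
Total 184.07.

184.07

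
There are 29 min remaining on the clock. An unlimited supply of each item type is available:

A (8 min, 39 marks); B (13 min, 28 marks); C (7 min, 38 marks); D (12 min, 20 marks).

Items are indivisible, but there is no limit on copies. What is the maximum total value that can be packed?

153 marks

Best value-per-unit is C at 38/7; filling with it alone gives 4×38 = 152.
Optimal mix: 1×A + 3×C → time 29, value 153.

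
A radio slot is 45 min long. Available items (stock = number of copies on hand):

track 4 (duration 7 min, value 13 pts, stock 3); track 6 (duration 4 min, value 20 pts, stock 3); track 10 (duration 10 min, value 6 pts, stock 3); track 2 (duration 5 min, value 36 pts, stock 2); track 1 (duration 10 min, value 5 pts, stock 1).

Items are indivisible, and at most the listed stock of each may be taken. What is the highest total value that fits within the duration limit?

Top feasible selections:
- 3×track 4 + 3×track 6 + 2×track 2: duration 43, value 171
- 2×track 4 + 3×track 6 + 2×track 2: duration 36, value 158
- 1×track 4 + 3×track 6 + 1×track 10 + 2×track 2: duration 39, value 151
Best: 171 pts.

171 pts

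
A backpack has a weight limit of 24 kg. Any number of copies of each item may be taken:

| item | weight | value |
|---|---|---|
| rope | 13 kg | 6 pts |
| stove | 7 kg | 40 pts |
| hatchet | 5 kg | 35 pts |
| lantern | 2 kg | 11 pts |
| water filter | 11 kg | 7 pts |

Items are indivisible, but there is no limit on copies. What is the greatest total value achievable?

162 pts

Best value-per-unit is hatchet at 35/5; filling with it alone gives 4×35 = 140.
Optimal mix: 4×hatchet + 2×lantern → weight 24, value 162.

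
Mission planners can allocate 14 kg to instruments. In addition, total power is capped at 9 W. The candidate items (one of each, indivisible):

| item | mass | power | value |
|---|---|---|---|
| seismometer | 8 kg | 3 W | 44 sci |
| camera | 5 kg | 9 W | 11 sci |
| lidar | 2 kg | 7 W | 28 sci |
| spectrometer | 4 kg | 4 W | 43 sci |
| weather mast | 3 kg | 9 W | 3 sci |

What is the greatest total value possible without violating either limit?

87 sci

Feasible sets respecting both limits:
- seismometer+spectrometer: mass 12, power 7, value 87
- seismometer: mass 8, power 3, value 44
- spectrometer: mass 4, power 4, value 43
Best: 87 sci.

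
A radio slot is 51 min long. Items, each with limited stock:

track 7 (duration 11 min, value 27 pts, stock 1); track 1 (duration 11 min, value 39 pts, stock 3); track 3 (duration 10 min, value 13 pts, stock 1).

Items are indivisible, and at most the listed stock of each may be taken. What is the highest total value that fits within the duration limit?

Best selections within duration 51 and stock limits:
- 1×track 7 + 3×track 1: duration 44, value 144
- 3×track 1 + 1×track 3: duration 43, value 130
- 1×track 7 + 2×track 1 + 1×track 3: duration 43, value 118
Best: 144 pts.

144 pts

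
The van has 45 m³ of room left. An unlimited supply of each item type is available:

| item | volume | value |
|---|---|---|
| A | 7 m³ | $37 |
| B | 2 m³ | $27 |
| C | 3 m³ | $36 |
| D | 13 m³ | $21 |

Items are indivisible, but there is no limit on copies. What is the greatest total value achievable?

$603

Best value-per-unit is B at 27/2; filling with it alone gives 22×27 = 594.
Optimal mix: 21×B + 1×C → volume 45, value 603.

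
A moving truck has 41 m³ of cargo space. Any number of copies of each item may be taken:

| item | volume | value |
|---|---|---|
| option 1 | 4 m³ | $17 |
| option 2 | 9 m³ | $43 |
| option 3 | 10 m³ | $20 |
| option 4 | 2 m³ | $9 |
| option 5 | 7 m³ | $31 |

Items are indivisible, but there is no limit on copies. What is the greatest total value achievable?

$192

Best value-per-unit is option 2 at 43/9; filling with it alone gives 4×43 = 172.
Optimal mix: 3×option 2 + 7×option 4 → volume 41, value 192.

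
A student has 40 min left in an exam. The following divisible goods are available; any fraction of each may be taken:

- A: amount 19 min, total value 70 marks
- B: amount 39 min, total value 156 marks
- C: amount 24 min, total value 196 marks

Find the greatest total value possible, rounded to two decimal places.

260.00

Take in order of value per unit:
- C (196/24 per unit): all 24 → value 196, running total 196.00
- B (156/39 per unit): 16 of 39 → value 16×156/39 = 64.0000, running total 260.00
Total 260.00.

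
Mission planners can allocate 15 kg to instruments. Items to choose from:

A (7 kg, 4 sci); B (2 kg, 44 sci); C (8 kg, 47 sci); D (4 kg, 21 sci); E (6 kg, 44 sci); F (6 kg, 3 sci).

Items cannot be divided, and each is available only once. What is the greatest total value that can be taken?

This is a 0/1 knapsack; check combinations near the capacity.
- B+C+D: mass 2+8+4=14, value 44+47+21=112
- B+D+E: mass 2+4+6=12, value 44+21+44=109
- A+B+E: mass 7+2+6=15, value 4+44+44=92
- B+C: mass 2+8=10, value 44+47=91
Best: 112 sci.

112 sci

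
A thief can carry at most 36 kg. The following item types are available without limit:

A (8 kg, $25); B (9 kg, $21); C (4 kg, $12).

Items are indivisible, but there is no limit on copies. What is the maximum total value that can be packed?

$112

Best value-per-unit is A at 25/8; filling with it alone gives 4×25 = 100.
Optimal mix: 4×A + 1×C → weight 36, value 112.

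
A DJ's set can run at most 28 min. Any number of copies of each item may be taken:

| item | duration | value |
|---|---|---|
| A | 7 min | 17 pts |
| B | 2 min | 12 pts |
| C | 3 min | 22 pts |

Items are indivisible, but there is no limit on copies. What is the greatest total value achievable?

200 pts

Best value-per-unit is C at 22/3; filling with it alone gives 9×22 = 198.
Optimal mix: 2×B + 8×C → duration 28, value 200.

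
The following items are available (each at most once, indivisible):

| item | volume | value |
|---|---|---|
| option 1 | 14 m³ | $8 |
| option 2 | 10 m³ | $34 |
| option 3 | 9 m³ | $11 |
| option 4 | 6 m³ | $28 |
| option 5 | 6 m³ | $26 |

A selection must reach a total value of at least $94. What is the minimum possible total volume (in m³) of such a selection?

Subsets with value ≥ 94, sorted by total volume:
- option 2+option 3+option 4+option 5: volume 31, value 99
- option 1+option 2+option 4+option 5: volume 36, value 96
- option 1+option 2+option 3+option 4+option 5: volume 45, value 107
Minimum volume: 31 m³.

31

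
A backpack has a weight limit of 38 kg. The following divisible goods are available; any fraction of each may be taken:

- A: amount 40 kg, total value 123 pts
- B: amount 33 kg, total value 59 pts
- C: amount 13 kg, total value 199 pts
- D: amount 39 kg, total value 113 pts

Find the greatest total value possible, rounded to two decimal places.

275.88

Take in order of value per unit:
- C (199/13 per unit): all 13 → value 199, running total 199.00
- A (123/40 per unit): 25 of 40 → value 25×123/40 = 76.8750, running total 275.88
Total 275.88.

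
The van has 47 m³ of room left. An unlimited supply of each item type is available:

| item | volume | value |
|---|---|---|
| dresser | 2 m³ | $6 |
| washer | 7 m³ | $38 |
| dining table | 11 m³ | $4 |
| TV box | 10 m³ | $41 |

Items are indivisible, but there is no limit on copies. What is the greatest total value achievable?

$240

Best value-per-unit is washer at 38/7; filling with it alone gives 6×38 = 228.
Optimal mix: 2×dresser + 6×washer → volume 46, value 240.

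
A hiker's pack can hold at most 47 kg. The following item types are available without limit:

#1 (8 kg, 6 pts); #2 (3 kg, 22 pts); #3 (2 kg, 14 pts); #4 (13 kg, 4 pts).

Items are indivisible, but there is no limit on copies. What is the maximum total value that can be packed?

Best value-per-unit is #2 at 22/3; filling with it alone gives 15×22 = 330.
Optimal mix: 15×#2 + 1×#3 → weight 47, value 344.

344 pts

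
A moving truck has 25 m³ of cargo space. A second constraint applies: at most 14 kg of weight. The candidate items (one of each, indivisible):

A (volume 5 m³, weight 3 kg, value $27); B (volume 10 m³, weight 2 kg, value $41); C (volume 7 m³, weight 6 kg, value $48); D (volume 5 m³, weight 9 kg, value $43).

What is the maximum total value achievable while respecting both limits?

Feasible sets respecting both limits:
- A+B+C: volume 22, weight 11, value 116
- A+B+D: volume 20, weight 14, value 111
- B+C: volume 17, weight 8, value 89
Best: $116.

$116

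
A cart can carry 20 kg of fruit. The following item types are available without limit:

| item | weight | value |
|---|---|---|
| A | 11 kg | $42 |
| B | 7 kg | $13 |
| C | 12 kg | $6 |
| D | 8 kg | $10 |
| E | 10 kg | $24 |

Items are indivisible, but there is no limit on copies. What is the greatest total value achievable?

$55

Best value-per-unit is A at 42/11; filling with it alone gives 1×42 = 42.
Optimal mix: 1×A + 1×B → weight 18, value 55.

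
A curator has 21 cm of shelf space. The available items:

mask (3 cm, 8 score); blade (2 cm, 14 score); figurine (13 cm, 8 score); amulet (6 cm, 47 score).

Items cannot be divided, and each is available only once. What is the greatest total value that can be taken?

69 score

This is a 0/1 knapsack; check combinations near the capacity.
- mask+blade+amulet: length 3+2+6=11, value 8+14+47=69
- blade+figurine+amulet: length 2+13+6=21, value 14+8+47=69
- blade+amulet: length 2+6=8, value 14+47=61
Best: 69 score.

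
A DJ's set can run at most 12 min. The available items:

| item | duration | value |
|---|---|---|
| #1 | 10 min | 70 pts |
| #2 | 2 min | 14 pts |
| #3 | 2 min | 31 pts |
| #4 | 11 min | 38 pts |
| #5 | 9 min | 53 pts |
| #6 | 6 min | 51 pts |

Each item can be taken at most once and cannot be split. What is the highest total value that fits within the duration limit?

101 pts

This is a 0/1 knapsack; check combinations near the capacity.
- #1+#3: duration 10+2=12, value 70+31=101
- #2+#3+#6: duration 2+2+6=10, value 14+31+51=96
- #3+#5: duration 2+9=11, value 31+53=84
- #1+#2: duration 10+2=12, value 70+14=84
Best: 101 pts.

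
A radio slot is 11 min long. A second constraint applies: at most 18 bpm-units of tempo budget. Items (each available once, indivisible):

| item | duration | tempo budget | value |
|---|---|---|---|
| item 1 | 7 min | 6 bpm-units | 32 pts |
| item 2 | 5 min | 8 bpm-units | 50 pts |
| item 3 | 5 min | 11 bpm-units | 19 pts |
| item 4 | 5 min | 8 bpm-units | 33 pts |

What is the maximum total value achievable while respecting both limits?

Feasible sets respecting both limits:
- item 2+item 4: duration 10, tempo budget 16, value 83
- item 2: duration 5, tempo budget 8, value 50
- item 4: duration 5, tempo budget 8, value 33
- item 1: duration 7, tempo budget 6, value 32
Best: 83 pts.

83 pts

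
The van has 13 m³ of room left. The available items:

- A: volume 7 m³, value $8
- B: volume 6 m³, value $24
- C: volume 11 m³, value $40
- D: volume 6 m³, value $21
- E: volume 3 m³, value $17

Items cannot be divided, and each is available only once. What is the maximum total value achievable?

$45

Check high-value combinations within 13 m³:
- B+D: volume 6+6=12, value 24+21=45
- B+E: volume 6+3=9, value 24+17=41
- C: volume 11, value 40
Best: $45.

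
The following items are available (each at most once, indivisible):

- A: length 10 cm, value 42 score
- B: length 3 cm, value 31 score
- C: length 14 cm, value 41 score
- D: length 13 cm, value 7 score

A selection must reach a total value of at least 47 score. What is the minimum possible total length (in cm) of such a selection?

13

Subsets with value ≥ 47, sorted by total length:
- A+B: length 13, value 73
- B+C: length 17, value 72
Minimum length: 13 cm.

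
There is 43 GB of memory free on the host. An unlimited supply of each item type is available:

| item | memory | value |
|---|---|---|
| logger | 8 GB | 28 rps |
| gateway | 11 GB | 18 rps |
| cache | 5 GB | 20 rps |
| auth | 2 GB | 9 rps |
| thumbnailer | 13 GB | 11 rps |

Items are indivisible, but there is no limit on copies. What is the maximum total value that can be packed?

Best value-per-unit is auth at 9/2; filling with it alone gives 21×9 = 189.
Optimal mix: 1×cache + 19×auth → memory 43, value 191.

191 rps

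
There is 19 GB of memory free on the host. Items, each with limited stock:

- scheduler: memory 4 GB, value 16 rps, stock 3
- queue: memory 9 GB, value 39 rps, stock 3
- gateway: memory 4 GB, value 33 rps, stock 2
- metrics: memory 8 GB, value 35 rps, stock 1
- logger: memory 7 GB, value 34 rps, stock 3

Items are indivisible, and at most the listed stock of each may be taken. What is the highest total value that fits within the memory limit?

Best selections within memory 19 and stock limits:
- 1×scheduler + 2×gateway + 1×logger: memory 19, value 116
- 1×queue + 2×gateway: memory 17, value 105
Best: 116 rps.

116 rps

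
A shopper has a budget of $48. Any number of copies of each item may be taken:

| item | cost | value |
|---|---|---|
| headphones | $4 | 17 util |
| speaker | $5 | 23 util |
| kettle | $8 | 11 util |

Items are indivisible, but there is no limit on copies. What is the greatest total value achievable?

Best value-per-unit is speaker at 23/5; filling with it alone gives 9×23 = 207.
Optimal mix: 2×headphones + 8×speaker → cost 48, value 218.

218 util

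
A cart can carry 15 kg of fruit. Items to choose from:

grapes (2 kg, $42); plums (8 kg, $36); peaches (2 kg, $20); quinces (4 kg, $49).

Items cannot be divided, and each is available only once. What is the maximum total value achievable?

Check high-value combinations within 15 kg:
- grapes+plums+quinces: weight 2+8+4=14, value 42+36+49=127
- grapes+peaches+quinces: weight 2+2+4=8, value 42+20+49=111
- plums+peaches+quinces: weight 8+2+4=14, value 36+20+49=105
Best: $127.

$127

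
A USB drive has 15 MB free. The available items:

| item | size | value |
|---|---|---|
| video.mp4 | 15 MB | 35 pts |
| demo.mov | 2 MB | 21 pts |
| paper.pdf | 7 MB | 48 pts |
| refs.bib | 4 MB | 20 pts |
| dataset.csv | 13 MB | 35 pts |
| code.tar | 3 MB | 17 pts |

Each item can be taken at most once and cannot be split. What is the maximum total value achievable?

Check high-value combinations within 15 MB:
- demo.mov+paper.pdf+refs.bib: size 2+7+4=13, value 21+48+20=89
- demo.mov+paper.pdf+code.tar: size 2+7+3=12, value 21+48+17=86
- paper.pdf+refs.bib+code.tar: size 7+4+3=14, value 48+20+17=85
Best: 89 pts.

89 pts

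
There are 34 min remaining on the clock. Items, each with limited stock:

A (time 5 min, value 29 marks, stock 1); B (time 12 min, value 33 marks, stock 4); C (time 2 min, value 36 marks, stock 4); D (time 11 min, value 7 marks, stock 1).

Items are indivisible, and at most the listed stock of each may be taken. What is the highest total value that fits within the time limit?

210 marks

Best selections within time 34 and stock limits:
- 2×B + 4×C: time 32, value 210
- 1×A + 1×B + 4×C: time 25, value 206
- 1×B + 4×C + 1×D: time 31, value 184
Best: 210 marks.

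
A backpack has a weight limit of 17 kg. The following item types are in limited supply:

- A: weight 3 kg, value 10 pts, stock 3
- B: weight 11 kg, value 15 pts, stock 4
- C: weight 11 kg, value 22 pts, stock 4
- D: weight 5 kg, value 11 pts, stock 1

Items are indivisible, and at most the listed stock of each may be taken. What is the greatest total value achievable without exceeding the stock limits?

42 pts

Best selections within weight 17 and stock limits:
- 2×A + 1×C: weight 17, value 42
- 3×A + 1×D: weight 14, value 41
- 2×A + 1×B: weight 17, value 35
Best: 42 pts.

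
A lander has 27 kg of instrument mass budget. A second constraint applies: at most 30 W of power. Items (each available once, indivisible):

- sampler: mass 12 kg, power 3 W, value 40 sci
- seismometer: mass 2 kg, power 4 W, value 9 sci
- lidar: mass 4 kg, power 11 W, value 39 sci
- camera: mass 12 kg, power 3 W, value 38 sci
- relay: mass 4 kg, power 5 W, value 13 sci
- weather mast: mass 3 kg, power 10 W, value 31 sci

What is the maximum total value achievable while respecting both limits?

Feasible sets respecting both limits:
- sampler+lidar+relay+weather mast: mass 23, power 29, value 123
- lidar+camera+relay+weather mast: mass 23, power 29, value 121
- sampler+seismometer+lidar+weather mast: mass 21, power 28, value 119
Best: 123 sci.

123 sci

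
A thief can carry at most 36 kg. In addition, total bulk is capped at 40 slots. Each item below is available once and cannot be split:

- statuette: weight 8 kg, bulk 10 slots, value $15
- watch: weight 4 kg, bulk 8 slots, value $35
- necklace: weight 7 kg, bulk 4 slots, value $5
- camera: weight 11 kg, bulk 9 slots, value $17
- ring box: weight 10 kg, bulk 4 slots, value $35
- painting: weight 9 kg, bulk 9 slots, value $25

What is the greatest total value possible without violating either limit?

Feasible sets respecting both limits:
- watch+camera+ring box+painting: weight 34, bulk 30, value 112
- statuette+watch+ring box+painting: weight 31, bulk 31, value 110
- statuette+watch+camera+ring box: weight 33, bulk 31, value 102
- watch+necklace+ring box+painting: weight 30, bulk 25, value 100
Best: $112.

$112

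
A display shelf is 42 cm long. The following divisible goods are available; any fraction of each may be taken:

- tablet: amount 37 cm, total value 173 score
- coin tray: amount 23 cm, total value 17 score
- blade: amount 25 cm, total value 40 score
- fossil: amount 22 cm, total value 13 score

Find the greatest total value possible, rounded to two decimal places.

Take in order of value per unit:
- tablet (173/37 per unit): all 37 → value 173, running total 173.00
- blade (40/25 per unit): 5 of 25 → value 5×40/25 = 8.0000, running total 181.00
Total 181.00.

181.00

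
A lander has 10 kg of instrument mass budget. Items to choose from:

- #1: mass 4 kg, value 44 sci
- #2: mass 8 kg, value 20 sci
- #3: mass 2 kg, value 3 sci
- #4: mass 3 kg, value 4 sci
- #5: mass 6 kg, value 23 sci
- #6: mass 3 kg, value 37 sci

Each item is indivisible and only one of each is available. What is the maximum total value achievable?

Check high-value combinations within 10 kg:
- #1+#4+#6: mass 4+3+3=10, value 44+4+37=85
- #1+#3+#6: mass 4+2+3=9, value 44+3+37=84
- #1+#6: mass 4+3=7, value 44+37=81
Best: 85 sci.

85 sci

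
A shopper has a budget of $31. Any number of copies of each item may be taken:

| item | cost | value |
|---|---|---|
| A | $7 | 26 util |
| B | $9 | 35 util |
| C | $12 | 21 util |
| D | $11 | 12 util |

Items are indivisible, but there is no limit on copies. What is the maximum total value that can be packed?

113 util

Best value-per-unit is B at 35/9; filling with it alone gives 3×35 = 105.
Optimal mix: 3×A + 1×B → cost 30, value 113.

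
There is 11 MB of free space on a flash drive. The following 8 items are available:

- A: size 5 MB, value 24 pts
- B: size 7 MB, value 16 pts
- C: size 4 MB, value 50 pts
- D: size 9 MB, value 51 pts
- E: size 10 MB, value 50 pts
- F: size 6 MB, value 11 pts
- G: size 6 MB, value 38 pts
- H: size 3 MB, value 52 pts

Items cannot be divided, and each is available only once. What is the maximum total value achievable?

Check high-value combinations within 11 MB:
- C+H: size 4+3=7, value 50+52=102
- G+H: size 6+3=9, value 38+52=90
- C+G: size 4+6=10, value 50+38=88
- A+H: size 5+3=8, value 24+52=76
Best: 102 pts.

102 pts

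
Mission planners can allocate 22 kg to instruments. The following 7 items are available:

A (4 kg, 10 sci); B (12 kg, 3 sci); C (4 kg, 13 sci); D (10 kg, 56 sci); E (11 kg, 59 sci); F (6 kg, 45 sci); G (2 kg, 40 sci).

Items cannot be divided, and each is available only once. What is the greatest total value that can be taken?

154 sci

Check high-value combinations within 22 kg:
- C+D+F+G: mass 4+10+6+2=22, value 13+56+45+40=154
- A+D+F+G: mass 4+10+6+2=22, value 10+56+45+40=151
- E+F+G: mass 11+6+2=19, value 59+45+40=144
- D+F+G: mass 10+6+2=18, value 56+45+40=141
Best: 154 sci.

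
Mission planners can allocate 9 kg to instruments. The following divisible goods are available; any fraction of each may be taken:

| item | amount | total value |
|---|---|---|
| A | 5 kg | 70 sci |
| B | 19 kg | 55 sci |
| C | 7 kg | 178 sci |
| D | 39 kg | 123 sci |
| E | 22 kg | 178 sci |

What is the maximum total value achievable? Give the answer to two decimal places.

206.00

Take in order of value per unit:
- C (178/7 per unit): all 7 → value 178, running total 178.00
- A (70/5 per unit): 2 of 5 → value 2×70/5 = 28.0000, running total 206.00
Total 206.00.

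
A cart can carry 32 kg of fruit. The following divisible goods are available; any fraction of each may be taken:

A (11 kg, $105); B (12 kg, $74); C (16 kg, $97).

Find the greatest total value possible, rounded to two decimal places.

Take in order of value per unit:
- A (105/11 per unit): all 11 → value 105, running total 105.00
- B (74/12 per unit): all 12 → value 74, running total 179.00
- C (97/16 per unit): 9 of 16 → value 9×97/16 = 54.5625, running total 233.56
Total 233.56.

233.56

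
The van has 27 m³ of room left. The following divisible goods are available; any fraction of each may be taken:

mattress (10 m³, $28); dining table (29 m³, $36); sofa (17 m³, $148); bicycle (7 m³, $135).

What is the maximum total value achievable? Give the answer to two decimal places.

Take in order of value per unit:
- bicycle (135/7 per unit): all 7 → value 135, running total 135.00
- sofa (148/17 per unit): all 17 → value 148, running total 283.00
- mattress (28/10 per unit): 3 of 10 → value 3×28/10 = 8.4000, running total 291.40
Total 291.40.

291.40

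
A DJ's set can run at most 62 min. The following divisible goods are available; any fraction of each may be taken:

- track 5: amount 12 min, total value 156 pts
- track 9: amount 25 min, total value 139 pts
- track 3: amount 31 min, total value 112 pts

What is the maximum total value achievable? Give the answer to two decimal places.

Take in order of value per unit:
- track 5 (156/12 per unit): all 12 → value 156, running total 156.00
- track 9 (139/25 per unit): all 25 → value 139, running total 295.00
- track 3 (112/31 per unit): 25 of 31 → value 25×112/31 = 90.3226, running total 385.32
Total 385.32.

385.32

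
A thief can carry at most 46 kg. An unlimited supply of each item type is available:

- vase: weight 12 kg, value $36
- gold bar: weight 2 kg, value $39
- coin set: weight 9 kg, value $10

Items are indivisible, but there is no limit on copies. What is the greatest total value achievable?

Best value-per-unit is gold bar at 39/2, and filling with it alone uses weight 23×2=46. No mix of the others beats 23×39 = 897.

$897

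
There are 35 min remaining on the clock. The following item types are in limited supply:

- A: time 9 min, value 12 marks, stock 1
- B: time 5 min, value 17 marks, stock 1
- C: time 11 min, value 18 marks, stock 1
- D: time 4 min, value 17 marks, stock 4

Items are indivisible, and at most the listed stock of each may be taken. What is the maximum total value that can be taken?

103 marks

Best selections within time 35 and stock limits:
- 1×B + 1×C + 4×D: time 32, value 103
- 1×A + 1×B + 4×D: time 30, value 97
- 1×C + 4×D: time 27, value 86
- 1×B + 1×C + 3×D: time 28, value 86
Best: 103 marks.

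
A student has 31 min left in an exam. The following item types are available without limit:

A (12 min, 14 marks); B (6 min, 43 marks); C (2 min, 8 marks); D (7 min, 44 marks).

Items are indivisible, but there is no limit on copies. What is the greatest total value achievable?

Best value-per-unit is B at 43/6; filling with it alone gives 5×43 = 215.
Optimal mix: 4×B + 1×D → time 31, value 216.

216 marks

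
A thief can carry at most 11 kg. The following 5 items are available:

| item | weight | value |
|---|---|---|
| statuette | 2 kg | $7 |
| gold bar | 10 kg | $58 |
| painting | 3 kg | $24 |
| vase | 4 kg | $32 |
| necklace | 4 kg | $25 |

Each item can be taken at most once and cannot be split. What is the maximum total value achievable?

Check high-value combinations within 11 kg:
- painting+vase+necklace: weight 3+4+4=11, value 24+32+25=81
- statuette+vase+necklace: weight 2+4+4=10, value 7+32+25=64
- statuette+painting+vase: weight 2+3+4=9, value 7+24+32=63
- gold bar: weight 10, value 58
- vase+necklace: weight 4+4=8, value 32+25=57
Best: $81.

$81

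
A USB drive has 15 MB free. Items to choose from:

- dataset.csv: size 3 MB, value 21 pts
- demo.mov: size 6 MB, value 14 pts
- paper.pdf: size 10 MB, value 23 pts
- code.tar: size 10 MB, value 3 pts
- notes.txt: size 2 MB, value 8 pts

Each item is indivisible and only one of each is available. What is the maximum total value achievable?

Check high-value combinations within 15 MB:
- dataset.csv+paper.pdf+notes.txt: size 3+10+2=15, value 21+23+8=52
- dataset.csv+paper.pdf: size 3+10=13, value 21+23=44
- dataset.csv+demo.mov+notes.txt: size 3+6+2=11, value 21+14+8=43
- dataset.csv+demo.mov: size 3+6=9, value 21+14=35
Best: 52 pts.

52 pts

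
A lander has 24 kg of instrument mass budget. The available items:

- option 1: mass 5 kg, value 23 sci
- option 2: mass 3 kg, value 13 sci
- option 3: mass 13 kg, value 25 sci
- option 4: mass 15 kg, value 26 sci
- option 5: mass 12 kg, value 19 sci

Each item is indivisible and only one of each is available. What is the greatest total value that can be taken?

Check high-value combinations within 24 kg:
- option 1+option 2+option 4: mass 5+3+15=23, value 23+13+26=62
- option 1+option 2+option 3: mass 5+3+13=21, value 23+13+25=61
- option 1+option 2+option 5: mass 5+3+12=20, value 23+13+19=55
- option 1+option 4: mass 5+15=20, value 23+26=49
Best: 62 sci.

62 sci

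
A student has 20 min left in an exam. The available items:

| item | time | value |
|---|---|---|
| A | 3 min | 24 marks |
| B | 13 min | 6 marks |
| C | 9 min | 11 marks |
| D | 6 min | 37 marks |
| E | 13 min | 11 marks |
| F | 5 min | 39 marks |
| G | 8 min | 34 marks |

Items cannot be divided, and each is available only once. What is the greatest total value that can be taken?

110 marks

Check high-value combinations within 20 min:
- D+F+G: time 6+5+8=19, value 37+39+34=110
- A+D+F: time 3+6+5=14, value 24+37+39=100
- A+F+G: time 3+5+8=16, value 24+39+34=97
- A+D+G: time 3+6+8=17, value 24+37+34=95
Best: 110 marks.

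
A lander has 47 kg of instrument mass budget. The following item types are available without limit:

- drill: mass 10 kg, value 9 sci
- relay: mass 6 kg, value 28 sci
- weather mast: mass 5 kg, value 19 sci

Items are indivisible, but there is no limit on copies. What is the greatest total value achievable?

Best value-per-unit is relay at 28/6; filling with it alone gives 7×28 = 196.
Optimal mix: 7×relay + 1×weather mast → mass 47, value 215.

215 sci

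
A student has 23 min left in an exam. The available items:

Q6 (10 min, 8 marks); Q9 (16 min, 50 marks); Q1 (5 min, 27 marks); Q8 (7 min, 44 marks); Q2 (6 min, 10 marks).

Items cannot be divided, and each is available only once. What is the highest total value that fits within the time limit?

94 marks

Check high-value combinations within 23 min:
- Q9+Q8: time 16+7=23, value 50+44=94
- Q1+Q8+Q2: time 5+7+6=18, value 27+44+10=81
- Q6+Q1+Q8: time 10+5+7=22, value 8+27+44=79
- Q9+Q1: time 16+5=21, value 50+27=77
- Q1+Q8: time 5+7=12, value 27+44=71
Best: 94 marks.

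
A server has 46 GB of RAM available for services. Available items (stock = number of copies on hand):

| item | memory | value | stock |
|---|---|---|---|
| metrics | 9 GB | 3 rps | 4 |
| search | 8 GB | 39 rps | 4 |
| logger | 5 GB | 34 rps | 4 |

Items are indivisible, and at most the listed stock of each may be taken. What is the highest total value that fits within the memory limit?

Best selections within memory 46 and stock limits:
- 3×search + 4×logger: memory 44, value 253
- 4×search + 2×logger: memory 42, value 224
Best: 253 rps.

253 rps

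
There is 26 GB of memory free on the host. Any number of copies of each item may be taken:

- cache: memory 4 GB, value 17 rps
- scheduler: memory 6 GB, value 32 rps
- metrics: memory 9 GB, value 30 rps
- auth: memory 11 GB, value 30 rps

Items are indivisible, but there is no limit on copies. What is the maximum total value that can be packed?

Best value-per-unit is scheduler at 32/6; filling with it alone gives 4×32 = 128.
Optimal mix: 2×cache + 3×scheduler → memory 26, value 130.

130 rps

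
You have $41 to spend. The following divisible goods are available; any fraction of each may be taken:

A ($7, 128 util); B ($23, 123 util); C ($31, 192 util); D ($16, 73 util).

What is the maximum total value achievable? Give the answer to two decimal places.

Take in order of value per unit:
- A (128/7 per unit): all 7 → value 128, running total 128.00
- C (192/31 per unit): all 31 → value 192, running total 320.00
- B (123/23 per unit): 3 of 23 → value 3×123/23 = 16.0435, running total 336.04
Total 336.04.

336.04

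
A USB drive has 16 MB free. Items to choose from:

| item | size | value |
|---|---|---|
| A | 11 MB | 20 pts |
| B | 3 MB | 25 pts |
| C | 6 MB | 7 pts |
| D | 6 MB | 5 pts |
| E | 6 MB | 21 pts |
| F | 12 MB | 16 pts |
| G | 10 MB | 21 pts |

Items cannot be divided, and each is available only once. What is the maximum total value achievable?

53 pts

This is a 0/1 knapsack; check combinations near the capacity.
- B+C+E: size 3+6+6=15, value 25+7+21=53
- B+D+E: size 3+6+6=15, value 25+5+21=51
- B+E: size 3+6=9, value 25+21=46
- B+G: size 3+10=13, value 25+21=46
Best: 53 pts.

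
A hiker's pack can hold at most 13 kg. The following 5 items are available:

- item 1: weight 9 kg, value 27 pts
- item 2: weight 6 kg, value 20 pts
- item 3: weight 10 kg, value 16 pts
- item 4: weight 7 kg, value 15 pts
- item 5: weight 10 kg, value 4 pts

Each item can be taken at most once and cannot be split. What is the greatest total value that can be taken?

35 pts

Check high-value combinations within 13 kg:
- item 2+item 4: weight 6+7=13, value 20+15=35
- item 1: weight 9, value 27
- item 2: weight 6, value 20
- item 3: weight 10, value 16
Best: 35 pts.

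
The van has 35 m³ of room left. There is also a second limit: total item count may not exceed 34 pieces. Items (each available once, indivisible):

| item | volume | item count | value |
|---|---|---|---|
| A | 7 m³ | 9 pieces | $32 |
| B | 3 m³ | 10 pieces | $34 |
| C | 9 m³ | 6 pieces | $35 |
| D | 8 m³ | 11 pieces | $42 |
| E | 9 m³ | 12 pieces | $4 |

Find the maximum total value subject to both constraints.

$111

Feasible sets respecting both limits:
- B+C+D: volume 20, item count 27, value 111
- A+C+D: volume 24, item count 26, value 109
- A+B+D: volume 18, item count 30, value 108
Best: $111.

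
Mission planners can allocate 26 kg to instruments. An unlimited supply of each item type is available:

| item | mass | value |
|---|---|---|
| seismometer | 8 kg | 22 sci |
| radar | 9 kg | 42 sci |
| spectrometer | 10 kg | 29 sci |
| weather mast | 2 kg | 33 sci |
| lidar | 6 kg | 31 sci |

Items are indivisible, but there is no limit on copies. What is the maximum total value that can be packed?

429 sci

Best value-per-unit is weather mast at 33/2, and filling with it alone uses mass 13×2=26. No mix of the others beats 13×33 = 429.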